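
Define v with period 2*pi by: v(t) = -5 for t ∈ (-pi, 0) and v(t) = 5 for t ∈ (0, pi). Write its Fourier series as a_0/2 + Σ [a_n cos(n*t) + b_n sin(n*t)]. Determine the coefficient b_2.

b_2 = 1/pi ∫_{-pi}^{pi} v(t) sin(2*t) dt.
v is odd and sin(2*t) is odd, so the integrand is even and b_2 = 2/pi ∫_0^{pi} v(t) sin(2*t) dt.
Directly, an antiderivative of (5) sin(2*t) is -5*cos(2*t)/2; evaluating from 0 to pi: ∫_{0}^{pi} (5) sin(2*t) dt = (-5/2) - (-5/2) = 0.
Hence b_2 = (2/pi)·(0) = 0.

0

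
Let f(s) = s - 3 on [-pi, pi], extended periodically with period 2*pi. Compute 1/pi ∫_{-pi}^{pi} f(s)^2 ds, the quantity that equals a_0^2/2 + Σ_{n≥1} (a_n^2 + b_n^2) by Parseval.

1/pi ∫_{-pi}^{pi} f(s)^2 ds = 1/pi · (2*pi*(pi**2 + 27)/3) = 2*pi**2/3 + 18.

2*pi**2/3 + 18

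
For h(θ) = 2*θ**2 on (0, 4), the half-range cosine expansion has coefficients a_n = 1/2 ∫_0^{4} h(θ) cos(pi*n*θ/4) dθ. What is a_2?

32/pi**2

a_2 = 1/2 ∫_0^{4} (2*θ**2) cos(pi*θ/2) dθ.
Integrating by parts twice (tabular method), an antiderivative of (2*θ**2) cos(pi*θ/2) is 4*θ**2*sin(pi*θ/2)/pi + 16*θ*cos(pi*θ/2)/pi**2 - 32*sin(pi*θ/2)/pi**3; evaluating from 0 to 4: ∫_{0}^{4} (2*θ**2) cos(pi*θ/2) dθ = (64/pi**2) - (0) = 64/pi**2.
Hence a_2 = (1/2)·(64/pi**2) = 32/pi**2.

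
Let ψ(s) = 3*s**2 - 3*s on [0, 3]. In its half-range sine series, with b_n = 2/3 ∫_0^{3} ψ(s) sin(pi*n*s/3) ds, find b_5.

36*(-6 + 25*pi**2)/(125*pi**3)

b_5 = 2/3 ∫_0^{3} (3*s**2 - 3*s) sin(5*pi*s/3) ds.
Integrating by parts twice (tabular method), an antiderivative of (3*s**2 - 3*s) sin(5*pi*s/3) is -9*s**2*cos(5*pi*s/3)/(5*pi) + 54*s*sin(5*pi*s/3)/(25*pi**2) + 9*s*cos(5*pi*s/3)/(5*pi) - 27*sin(5*pi*s/3)/(25*pi**2) + 162*cos(5*pi*s/3)/(125*pi**3); evaluating from 0 to 3: ∫_{0}^{3} (3*s**2 - 3*s) sin(5*pi*s/3) ds = (54*(-3 + 25*pi**2)/(125*pi**3)) - (162/(125*pi**3)) = 54*(-6 + 25*pi**2)/(125*pi**3).
Hence b_5 = (2/3)·(54*(-6 + 25*pi**2)/(125*pi**3)) = 36*(-6 + 25*pi**2)/(125*pi**3).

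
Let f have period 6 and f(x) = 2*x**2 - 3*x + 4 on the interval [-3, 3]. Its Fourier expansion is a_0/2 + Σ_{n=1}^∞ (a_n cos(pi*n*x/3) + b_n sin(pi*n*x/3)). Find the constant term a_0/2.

10

a_0 = 1/3 ∫_{-3}^{3} f(x) dx = 1/3 · (60) = 20.
So the constant term a_0/2 = 10.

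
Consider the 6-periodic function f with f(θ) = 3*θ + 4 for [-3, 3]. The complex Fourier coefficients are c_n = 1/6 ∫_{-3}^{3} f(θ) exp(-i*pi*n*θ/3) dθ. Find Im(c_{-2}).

-9/(2*pi)

Since f is real-valued, Im(c_{-2}) = -1/6 ∫_{-3}^{3} f(θ) sin(-2*pi*θ/3) dθ = b_{2}/2.
Integrating by parts (boundary term plus one more integral), an antiderivative of (3*θ + 4) sin(-2*pi*θ/3) is 9*θ*cos(2*pi*θ/3)/(2*pi) - 27*sin(2*pi*θ/3)/(4*pi**2) + 6*cos(2*pi*θ/3)/pi; evaluating from -3 to 3: ∫_{-3}^{3} (3*θ + 4) sin(-2*pi*θ/3) dθ = (39/(2*pi)) - (-15/(2*pi)) = 27/pi.
Hence Im(c_{-2}) = (-1/6)·(27/pi) = -9/(2*pi).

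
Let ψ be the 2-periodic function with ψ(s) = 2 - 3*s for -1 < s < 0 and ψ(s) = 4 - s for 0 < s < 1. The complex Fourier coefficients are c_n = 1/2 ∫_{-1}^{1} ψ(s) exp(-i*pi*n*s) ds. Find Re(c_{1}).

-2/pi**2

Since ψ is real-valued, Re(c_{1}) = 1/2 ∫_{-1}^{1} ψ(s) cos(pi*s) ds = a_{1}/2.
Split the integral at the breakpoints.
Integrating by parts (boundary term plus one more integral), an antiderivative of (2 - 3*s) cos(pi*s) is -3*s*sin(pi*s)/pi + 2*sin(pi*s)/pi - 3*cos(pi*s)/pi**2; evaluating from -1 to 0: ∫_{-1}^{0} (2 - 3*s) cos(pi*s) ds = (-3/pi**2) - (3/pi**2) = -6/pi**2.
Integrating by parts (boundary term plus one more integral), an antiderivative of (4 - s) cos(pi*s) is -s*sin(pi*s)/pi + 4*sin(pi*s)/pi - cos(pi*s)/pi**2; evaluating from 0 to 1: ∫_{0}^{1} (4 - s) cos(pi*s) ds = (pi**(-2)) - (-1/pi**2) = 2/pi**2.
So ∫_{-1}^{1} ψ(s) cos(pi*s) ds = -4/pi**2.
Hence Re(c_{1}) = (1/2)·(-4/pi**2) = -2/pi**2.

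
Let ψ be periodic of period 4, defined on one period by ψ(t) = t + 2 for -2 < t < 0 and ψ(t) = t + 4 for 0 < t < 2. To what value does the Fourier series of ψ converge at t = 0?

3

At t = 0 the one-sided limits are ψ(0^-) = 2 and ψ(0^+) = 4.
By Dirichlet's theorem the series converges to their average, [(2) + (4)]/2 = 3.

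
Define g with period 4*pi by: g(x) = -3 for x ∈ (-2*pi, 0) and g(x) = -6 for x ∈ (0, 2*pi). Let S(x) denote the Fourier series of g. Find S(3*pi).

-3

x = 3*pi differs from x = -pi by 1 full period(s), and the series is 4*pi-periodic.
g is continuous at x = -pi with value -3, so the series converges to -3 there.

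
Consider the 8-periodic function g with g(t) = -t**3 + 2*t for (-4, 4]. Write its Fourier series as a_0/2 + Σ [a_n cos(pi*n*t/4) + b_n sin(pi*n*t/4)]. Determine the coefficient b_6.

8*(-4 + 21*pi**2)/(9*pi**3)

b_6 = 1/4 ∫_{-4}^{4} g(t) sin(3*pi*t/2) dt.
g is odd and sin(3*pi*t/2) is odd, so the integrand is even and b_6 = 1/2 ∫_0^{4} g(t) sin(3*pi*t/2) dt.
Integrating by parts three times (tabular method), an antiderivative of (-t**3 + 2*t) sin(3*pi*t/2) is 2*t**3*cos(3*pi*t/2)/(3*pi) - 4*t**2*sin(3*pi*t/2)/(3*pi**2) - 4*t*cos(3*pi*t/2)/(3*pi) - 16*t*cos(3*pi*t/2)/(9*pi**3) + 32*sin(3*pi*t/2)/(27*pi**4) + 8*sin(3*pi*t/2)/(9*pi**2); evaluating from 0 to 4: ∫_{0}^{4} (-t**3 + 2*t) sin(3*pi*t/2) dt = (16*(-4 + 21*pi**2)/(9*pi**3)) - (0) = 16*(-4 + 21*pi**2)/(9*pi**3).
Hence b_6 = (1/2)·(16*(-4 + 21*pi**2)/(9*pi**3)) = 8*(-4 + 21*pi**2)/(9*pi**3).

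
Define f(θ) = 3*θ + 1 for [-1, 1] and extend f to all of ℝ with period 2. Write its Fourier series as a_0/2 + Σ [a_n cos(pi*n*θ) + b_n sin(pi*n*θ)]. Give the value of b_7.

b_7 = ∫_{-1}^{1} f(θ) sin(7*pi*θ) dθ.
Integrating by parts (boundary term plus one more integral), an antiderivative of (3*θ + 1) sin(7*pi*θ) is -3*θ*cos(7*pi*θ)/(7*pi) + 3*sin(7*pi*θ)/(49*pi**2) - cos(7*pi*θ)/(7*pi); evaluating from -1 to 1: ∫_{-1}^{1} (3*θ + 1) sin(7*pi*θ) dθ = (4/(7*pi)) - (-2/(7*pi)) = 6/(7*pi).
Hence b_7 = 6/(7*pi).

6/(7*pi)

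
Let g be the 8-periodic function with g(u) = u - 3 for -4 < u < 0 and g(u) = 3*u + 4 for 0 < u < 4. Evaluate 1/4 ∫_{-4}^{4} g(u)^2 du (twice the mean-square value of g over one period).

415/3

1/4 ∫_{-4}^{4} g(u)^2 du = 1/4 · (1660/3) = 415/3.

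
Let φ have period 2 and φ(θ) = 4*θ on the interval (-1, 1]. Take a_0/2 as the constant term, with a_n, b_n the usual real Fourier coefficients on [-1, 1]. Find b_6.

-4/(3*pi)

b_6 = ∫_{-1}^{1} φ(θ) sin(6*pi*θ) dθ.
φ is odd and sin(6*pi*θ) is odd, so the integrand is even and b_6 = 2 ∫_0^{1} φ(θ) sin(6*pi*θ) dθ.
Integrating by parts (boundary term plus one more integral), an antiderivative of (4*θ) sin(6*pi*θ) is -2*θ*cos(6*pi*θ)/(3*pi) + sin(6*pi*θ)/(9*pi**2); evaluating from 0 to 1: ∫_{0}^{1} (4*θ) sin(6*pi*θ) dθ = (-2/(3*pi)) - (0) = -2/(3*pi).
Hence b_6 = 2·(-2/(3*pi)) = -4/(3*pi).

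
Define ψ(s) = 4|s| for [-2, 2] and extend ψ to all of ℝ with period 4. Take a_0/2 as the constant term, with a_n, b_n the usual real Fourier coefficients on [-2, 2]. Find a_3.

-32/(9*pi**2)

a_3 = 1/2 ∫_{-2}^{2} ψ(s) cos(3*pi*s/2) ds.
ψ is even and cos(3*pi*s/2) is even, so the integrand is even and a_3 = ∫_0^{2} ψ(s) cos(3*pi*s/2) ds.
Integrating by parts (boundary term plus one more integral), an antiderivative of (4*s) cos(3*pi*s/2) is 8*s*sin(3*pi*s/2)/(3*pi) + 16*cos(3*pi*s/2)/(9*pi**2); evaluating from 0 to 2: ∫_{0}^{2} (4*s) cos(3*pi*s/2) ds = (-16/(9*pi**2)) - (16/(9*pi**2)) = -32/(9*pi**2).
Hence a_3 = -32/(9*pi**2).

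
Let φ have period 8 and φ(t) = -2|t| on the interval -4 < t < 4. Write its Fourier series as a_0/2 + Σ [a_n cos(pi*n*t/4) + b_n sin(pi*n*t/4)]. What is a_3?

a_3 = 1/4 ∫_{-4}^{4} φ(t) cos(3*pi*t/4) dt.
φ is even and cos(3*pi*t/4) is even, so the integrand is even and a_3 = 1/2 ∫_0^{4} φ(t) cos(3*pi*t/4) dt.
Integrating by parts (boundary term plus one more integral), an antiderivative of (-2*t) cos(3*pi*t/4) is -8*t*sin(3*pi*t/4)/(3*pi) - 32*cos(3*pi*t/4)/(9*pi**2); evaluating from 0 to 4: ∫_{0}^{4} (-2*t) cos(3*pi*t/4) dt = (32/(9*pi**2)) - (-32/(9*pi**2)) = 64/(9*pi**2).
Hence a_3 = (1/2)·(64/(9*pi**2)) = 32/(9*pi**2).

32/(9*pi**2)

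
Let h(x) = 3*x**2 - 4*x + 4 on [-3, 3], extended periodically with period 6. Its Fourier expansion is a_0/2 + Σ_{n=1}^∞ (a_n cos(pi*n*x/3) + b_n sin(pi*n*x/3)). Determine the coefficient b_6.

4/pi

b_6 = 1/3 ∫_{-3}^{3} h(x) sin(2*pi*x) dx.
Integrating by parts twice (tabular method), an antiderivative of (3*x**2 - 4*x + 4) sin(2*pi*x) is -3*x**2*cos(2*pi*x)/(2*pi) + 3*x*sin(2*pi*x)/(2*pi**2) + 2*x*cos(2*pi*x)/pi - sin(2*pi*x)/pi**2 - 2*cos(2*pi*x)/pi + 3*cos(2*pi*x)/(4*pi**3); evaluating from -3 to 3: ∫_{-3}^{3} (3*x**2 - 4*x + 4) sin(2*pi*x) dx = ((3 - 38*pi**2)/(4*pi**3)) - ((3 - 86*pi**2)/(4*pi**3)) = 12/pi.
Hence b_6 = (1/3)·(12/pi) = 4/pi.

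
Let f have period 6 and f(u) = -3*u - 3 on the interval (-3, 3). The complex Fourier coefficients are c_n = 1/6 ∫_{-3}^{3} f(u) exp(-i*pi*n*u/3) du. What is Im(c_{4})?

-9/(4*pi)

Since f is real-valued, Im(c_{4}) = -1/6 ∫_{-3}^{3} f(u) sin(4*pi*u/3) du = -b_{4}/2.
Integrating by parts (boundary term plus one more integral), an antiderivative of (-3*u - 3) sin(4*pi*u/3) is 9*u*cos(4*pi*u/3)/(4*pi) - 27*sin(4*pi*u/3)/(16*pi**2) + 9*cos(4*pi*u/3)/(4*pi); evaluating from -3 to 3: ∫_{-3}^{3} (-3*u - 3) sin(4*pi*u/3) du = (9/pi) - (-9/(2*pi)) = 27/(2*pi).
Hence Im(c_{4}) = (-1/6)·(27/(2*pi)) = -9/(4*pi).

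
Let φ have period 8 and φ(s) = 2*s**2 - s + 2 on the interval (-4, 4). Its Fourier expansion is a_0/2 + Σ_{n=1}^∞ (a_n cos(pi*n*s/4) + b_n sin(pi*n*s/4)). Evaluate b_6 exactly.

4/(3*pi)

b_6 = 1/4 ∫_{-4}^{4} φ(s) sin(3*pi*s/2) ds.
Integrating by parts twice (tabular method), an antiderivative of (2*s**2 - s + 2) sin(3*pi*s/2) is -4*s**2*cos(3*pi*s/2)/(3*pi) + 16*s*sin(3*pi*s/2)/(9*pi**2) + 2*s*cos(3*pi*s/2)/(3*pi) - 4*sin(3*pi*s/2)/(9*pi**2) - 4*cos(3*pi*s/2)/(3*pi) + 32*cos(3*pi*s/2)/(27*pi**3); evaluating from -4 to 4: ∫_{-4}^{4} (2*s**2 - s + 2) sin(3*pi*s/2) ds = (-20/pi + 32/(27*pi**3)) - (4*(8 - 171*pi**2)/(27*pi**3)) = 16/(3*pi).
Hence b_6 = (1/4)·(16/(3*pi)) = 4/(3*pi).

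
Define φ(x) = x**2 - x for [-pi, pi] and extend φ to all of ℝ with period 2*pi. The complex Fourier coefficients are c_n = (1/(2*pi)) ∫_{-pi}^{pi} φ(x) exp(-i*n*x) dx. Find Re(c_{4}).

Since φ is real-valued, Re(c_{4}) = (1/(2*pi)) ∫_{-pi}^{pi} φ(x) cos(4*x) dx = a_{4}/2.
Integrating by parts twice (tabular method), an antiderivative of (x**2 - x) cos(4*x) is x**2*sin(4*x)/4 - x*sin(4*x)/4 + x*cos(4*x)/8 - sin(4*x)/32 - cos(4*x)/16; evaluating from -pi to pi: ∫_{-pi}^{pi} (x**2 - x) cos(4*x) dx = (-1/16 + pi/8) - (-pi/8 - 1/16) = pi/4.
Hence Re(c_{4}) = (1/(2*pi))·(pi/4) = 1/8.

1/8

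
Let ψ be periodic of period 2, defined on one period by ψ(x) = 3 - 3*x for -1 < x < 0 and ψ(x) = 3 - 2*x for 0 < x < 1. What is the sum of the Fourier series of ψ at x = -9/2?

9/2

x = -9/2 differs from x = -1/2 by -2 full period(s), and the series is 2-periodic.
ψ is continuous at x = -1/2 with value 9/2, so the series converges to 9/2 there.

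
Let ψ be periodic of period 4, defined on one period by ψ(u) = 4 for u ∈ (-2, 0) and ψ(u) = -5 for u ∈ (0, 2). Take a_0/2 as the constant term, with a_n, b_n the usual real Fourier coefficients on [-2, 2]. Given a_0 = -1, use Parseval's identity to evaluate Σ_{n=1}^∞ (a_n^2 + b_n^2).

Parseval: a_0^2/2 + Σ_{n≥1} (a_n^2+b_n^2) = 1/2 ∫_{-2}^{2} ψ(u)^2 du = 41.
Subtract a_0^2/2 = 1/2: Σ (a_n^2+b_n^2) = 81/2.

81/2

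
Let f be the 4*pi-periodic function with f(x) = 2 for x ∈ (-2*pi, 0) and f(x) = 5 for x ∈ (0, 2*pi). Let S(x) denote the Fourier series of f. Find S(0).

7/2

At x = 0 the one-sided limits are f(0^-) = 2 and f(0^+) = 5.
By Dirichlet's theorem the series converges to their average, [(2) + (5)]/2 = 7/2.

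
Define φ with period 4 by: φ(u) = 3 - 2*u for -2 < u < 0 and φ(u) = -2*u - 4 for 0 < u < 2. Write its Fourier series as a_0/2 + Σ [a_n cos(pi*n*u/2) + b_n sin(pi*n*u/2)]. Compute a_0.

a_0 = 1/2 ∫_{-2}^{2} φ(u) du = 1/2 · (-2) = -1.

-1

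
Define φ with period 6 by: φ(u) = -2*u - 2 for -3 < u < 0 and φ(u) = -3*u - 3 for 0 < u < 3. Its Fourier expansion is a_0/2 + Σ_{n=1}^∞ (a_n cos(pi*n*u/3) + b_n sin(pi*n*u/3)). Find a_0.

a_0 = 1/3 ∫_{-3}^{3} φ(u) du = 1/3 · (-39/2) = -13/2.

-13/2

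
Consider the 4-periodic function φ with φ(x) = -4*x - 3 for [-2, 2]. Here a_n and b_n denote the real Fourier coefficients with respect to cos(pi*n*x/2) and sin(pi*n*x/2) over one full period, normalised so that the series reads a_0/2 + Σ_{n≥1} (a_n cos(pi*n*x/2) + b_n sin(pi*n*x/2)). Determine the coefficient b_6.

b_6 = 1/2 ∫_{-2}^{2} φ(x) sin(3*pi*x) dx.
Integrating by parts (boundary term plus one more integral), an antiderivative of (-4*x - 3) sin(3*pi*x) is 4*x*cos(3*pi*x)/(3*pi) - 4*sin(3*pi*x)/(9*pi**2) + cos(3*pi*x)/pi; evaluating from -2 to 2: ∫_{-2}^{2} (-4*x - 3) sin(3*pi*x) dx = (11/(3*pi)) - (-5/(3*pi)) = 16/(3*pi).
Hence b_6 = (1/2)·(16/(3*pi)) = 8/(3*pi).

8/(3*pi)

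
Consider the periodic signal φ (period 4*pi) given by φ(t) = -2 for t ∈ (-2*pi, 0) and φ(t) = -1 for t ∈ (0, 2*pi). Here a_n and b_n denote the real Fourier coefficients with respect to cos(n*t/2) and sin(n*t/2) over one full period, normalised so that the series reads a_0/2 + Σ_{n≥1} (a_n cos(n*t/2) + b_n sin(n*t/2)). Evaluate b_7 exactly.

2/(7*pi)

b_7 = (1/(2*pi)) ∫_{-2*pi}^{2*pi} φ(t) sin(7*t/2) dt.
Split the integral at the breakpoints.
Directly, an antiderivative of (-2) sin(7*t/2) is 4*cos(7*t/2)/7; evaluating from -2*pi to 0: ∫_{-2*pi}^{0} (-2) sin(7*t/2) dt = (4/7) - (-4/7) = 8/7.
Directly, an antiderivative of (-1) sin(7*t/2) is 2*cos(7*t/2)/7; evaluating from 0 to 2*pi: ∫_{0}^{2*pi} (-1) sin(7*t/2) dt = (-2/7) - (2/7) = -4/7.
Summing the pieces and multiplying by (1/(2*pi)) gives b_7 = 2/(7*pi).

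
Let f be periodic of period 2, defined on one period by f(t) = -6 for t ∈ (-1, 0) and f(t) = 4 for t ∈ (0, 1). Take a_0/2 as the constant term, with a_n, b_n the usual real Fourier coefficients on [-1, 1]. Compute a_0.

a_0 = ∫_{-1}^{1} f(t) dt = -2.

-2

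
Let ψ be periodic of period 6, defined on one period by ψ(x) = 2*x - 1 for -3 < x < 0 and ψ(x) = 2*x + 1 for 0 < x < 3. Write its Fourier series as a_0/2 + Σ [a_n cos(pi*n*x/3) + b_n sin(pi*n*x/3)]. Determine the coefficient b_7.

16/(7*pi)

b_7 = 1/3 ∫_{-3}^{3} ψ(x) sin(7*pi*x/3) dx.
ψ is odd and sin(7*pi*x/3) is odd, so the integrand is even and b_7 = 2/3 ∫_0^{3} ψ(x) sin(7*pi*x/3) dx.
Integrating by parts (boundary term plus one more integral), an antiderivative of (2*x + 1) sin(7*pi*x/3) is -6*x*cos(7*pi*x/3)/(7*pi) + 18*sin(7*pi*x/3)/(49*pi**2) - 3*cos(7*pi*x/3)/(7*pi); evaluating from 0 to 3: ∫_{0}^{3} (2*x + 1) sin(7*pi*x/3) dx = (3/pi) - (-3/(7*pi)) = 24/(7*pi).
Hence b_7 = (2/3)·(24/(7*pi)) = 16/(7*pi).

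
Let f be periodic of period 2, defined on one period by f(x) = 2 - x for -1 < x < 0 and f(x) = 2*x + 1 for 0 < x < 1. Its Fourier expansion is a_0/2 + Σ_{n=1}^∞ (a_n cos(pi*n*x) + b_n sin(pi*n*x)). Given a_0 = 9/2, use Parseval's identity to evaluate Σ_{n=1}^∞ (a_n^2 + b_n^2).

Parseval: a_0^2/2 + Σ_{n≥1} (a_n^2+b_n^2) = ∫_{-1}^{1} f(x)^2 dx = 32/3.
Subtract a_0^2/2 = 81/8: Σ (a_n^2+b_n^2) = 13/24.

13/24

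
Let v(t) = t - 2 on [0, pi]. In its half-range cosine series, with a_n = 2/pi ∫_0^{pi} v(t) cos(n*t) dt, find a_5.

a_5 = 2/pi ∫_0^{pi} (t - 2) cos(5*t) dt.
Integrating by parts (boundary term plus one more integral), an antiderivative of (t - 2) cos(5*t) is t*sin(5*t)/5 - 2*sin(5*t)/5 + cos(5*t)/25; evaluating from 0 to pi: ∫_{0}^{pi} (t - 2) cos(5*t) dt = (-1/25) - (1/25) = -2/25.
Hence a_5 = (2/pi)·(-2/25) = -4/(25*pi).

-4/(25*pi)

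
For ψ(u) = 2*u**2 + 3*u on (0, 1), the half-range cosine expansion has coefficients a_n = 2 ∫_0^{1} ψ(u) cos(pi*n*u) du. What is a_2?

a_2 = 2 ∫_0^{1} (2*u**2 + 3*u) cos(2*pi*u) du.
Integrating by parts twice (tabular method), an antiderivative of (2*u**2 + 3*u) cos(2*pi*u) is u**2*sin(2*pi*u)/pi + 3*u*sin(2*pi*u)/(2*pi) + u*cos(2*pi*u)/pi**2 - sin(2*pi*u)/(2*pi**3) + 3*cos(2*pi*u)/(4*pi**2); evaluating from 0 to 1: ∫_{0}^{1} (2*u**2 + 3*u) cos(2*pi*u) du = (7/(4*pi**2)) - (3/(4*pi**2)) = pi**(-2).
Hence a_2 = 2·(pi**(-2)) = 2/pi**2.

2/pi**2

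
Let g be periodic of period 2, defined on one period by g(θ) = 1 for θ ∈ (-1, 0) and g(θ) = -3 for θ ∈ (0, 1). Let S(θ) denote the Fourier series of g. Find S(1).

-1

At θ = 1 the one-sided limits are g(1^-) = -3 and g(1^+) = 1.
By Dirichlet's theorem the series converges to their average, [(-3) + (1)]/2 = -1.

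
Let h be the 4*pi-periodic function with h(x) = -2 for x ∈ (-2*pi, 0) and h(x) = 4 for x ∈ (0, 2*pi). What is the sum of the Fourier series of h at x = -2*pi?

x = -2*pi differs from x = 2*pi by -1 full period(s), and the series is 4*pi-periodic.
At x = 2*pi the one-sided limits are h(2*pi^-) = 4 and h(2*pi^+) = -2.
By Dirichlet's theorem the series converges to their average, [(4) + (-2)]/2 = 1.

1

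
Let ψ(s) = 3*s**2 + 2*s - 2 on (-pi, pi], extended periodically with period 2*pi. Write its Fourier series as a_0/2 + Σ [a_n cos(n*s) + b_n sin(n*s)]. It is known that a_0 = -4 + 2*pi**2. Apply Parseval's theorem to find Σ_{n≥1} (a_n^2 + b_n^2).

8*pi**2*(5 + 3*pi**2)/15

Parseval: a_0^2/2 + Σ_{n≥1} (a_n^2+b_n^2) = 1/pi ∫_{-pi}^{pi} ψ(s)^2 ds = -16*pi**2/3 + 8 + 18*pi**4/5.
Subtract a_0^2/2 = 2*(2 - pi**2)**2: Σ (a_n^2+b_n^2) = 8*pi**2*(5 + 3*pi**2)/15.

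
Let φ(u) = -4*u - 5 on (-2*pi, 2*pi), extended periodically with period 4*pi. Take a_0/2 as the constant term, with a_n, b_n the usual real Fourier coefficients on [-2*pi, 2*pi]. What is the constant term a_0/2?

a_0 = (1/(2*pi)) ∫_{-2*pi}^{2*pi} φ(u) du = (1/(2*pi)) · (-20*pi) = -10.
So the constant term a_0/2 = -5.

-5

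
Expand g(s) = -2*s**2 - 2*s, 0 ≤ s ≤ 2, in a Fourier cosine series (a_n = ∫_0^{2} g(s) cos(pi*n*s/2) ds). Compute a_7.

a_7 = ∫_0^{2} (-2*s**2 - 2*s) cos(7*pi*s/2) ds.
Integrating by parts twice (tabular method), an antiderivative of (-2*s**2 - 2*s) cos(7*pi*s/2) is -4*s**2*sin(7*pi*s/2)/(7*pi) - 4*s*sin(7*pi*s/2)/(7*pi) - 16*s*cos(7*pi*s/2)/(49*pi**2) + 32*sin(7*pi*s/2)/(343*pi**3) - 8*cos(7*pi*s/2)/(49*pi**2); evaluating from 0 to 2: ∫_{0}^{2} (-2*s**2 - 2*s) cos(7*pi*s/2) ds = (40/(49*pi**2)) - (-8/(49*pi**2)) = 48/(49*pi**2).
Hence a_7 = 48/(49*pi**2).

48/(49*pi**2)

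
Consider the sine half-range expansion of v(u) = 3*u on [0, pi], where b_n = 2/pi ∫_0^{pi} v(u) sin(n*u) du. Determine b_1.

b_1 = 2/pi ∫_0^{pi} (3*u) sin(u) du.
Integrating by parts (boundary term plus one more integral), an antiderivative of (3*u) sin(u) is -3*u*cos(u) + 3*sin(u); evaluating from 0 to pi: ∫_{0}^{pi} (3*u) sin(u) du = (3*pi) - (0) = 3*pi.
Hence b_1 = (2/pi)·(3*pi) = 6.

6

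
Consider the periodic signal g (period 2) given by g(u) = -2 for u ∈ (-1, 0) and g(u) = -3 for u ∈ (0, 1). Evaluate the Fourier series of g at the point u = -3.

-5/2

u = -3 differs from u = -1 by -1 full period(s), and the series is 2-periodic.
At u = -1 the one-sided limits are g(-1^-) = -3 and g(-1^+) = -2.
By Dirichlet's theorem the series converges to their average, [(-3) + (-2)]/2 = -5/2.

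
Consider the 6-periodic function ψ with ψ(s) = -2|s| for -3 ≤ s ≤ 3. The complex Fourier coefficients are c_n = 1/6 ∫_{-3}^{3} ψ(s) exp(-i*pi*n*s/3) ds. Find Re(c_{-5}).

12/(25*pi**2)

Since ψ is real-valued, Re(c_{-5}) = 1/6 ∫_{-3}^{3} ψ(s) cos(-5*pi*s/3) ds = a_{5}/2.
ψ is even and cos(-5*pi*s/3) is even, so the integrand is even: ∫_{-3}^{3} ψ(s) cos(-5*pi*s/3) ds = 2∫_0^{3} ψ(s) cos(-5*pi*s/3) ds.
Integrating by parts (boundary term plus one more integral), an antiderivative of (-2*s) cos(-5*pi*s/3) is -6*s*sin(5*pi*s/3)/(5*pi) - 18*cos(5*pi*s/3)/(25*pi**2); evaluating from 0 to 3: ∫_{0}^{3} (-2*s) cos(-5*pi*s/3) ds = (18/(25*pi**2)) - (-18/(25*pi**2)) = 36/(25*pi**2).
So ∫_{-3}^{3} ψ(s) cos(-5*pi*s/3) ds = 72/(25*pi**2).
Hence Re(c_{-5}) = (1/6)·(72/(25*pi**2)) = 12/(25*pi**2).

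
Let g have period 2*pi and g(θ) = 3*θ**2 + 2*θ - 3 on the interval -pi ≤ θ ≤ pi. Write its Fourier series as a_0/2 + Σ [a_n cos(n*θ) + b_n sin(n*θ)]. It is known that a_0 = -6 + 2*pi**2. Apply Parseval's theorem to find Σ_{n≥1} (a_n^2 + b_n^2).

8*pi**2*(5 + 3*pi**2)/15

Parseval: a_0^2/2 + Σ_{n≥1} (a_n^2+b_n^2) = 1/pi ∫_{-pi}^{pi} g(θ)^2 dθ = -28*pi**2/3 + 18 + 18*pi**4/5.
Subtract a_0^2/2 = 2*(3 - pi**2)**2: Σ (a_n^2+b_n^2) = 8*pi**2*(5 + 3*pi**2)/15.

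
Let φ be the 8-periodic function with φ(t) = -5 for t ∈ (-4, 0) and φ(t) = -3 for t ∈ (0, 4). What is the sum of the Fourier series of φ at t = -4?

t = -4 differs from t = 4 by -1 full period(s), and the series is 8-periodic.
At t = 4 the one-sided limits are φ(4^-) = -3 and φ(4^+) = -5.
By Dirichlet's theorem the series converges to their average, [(-3) + (-5)]/2 = -4.

-4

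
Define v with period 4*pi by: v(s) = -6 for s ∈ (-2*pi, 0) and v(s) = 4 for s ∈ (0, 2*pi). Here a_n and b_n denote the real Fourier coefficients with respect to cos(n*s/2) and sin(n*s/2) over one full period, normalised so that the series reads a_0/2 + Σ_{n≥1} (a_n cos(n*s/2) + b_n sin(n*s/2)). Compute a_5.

a_5 = (1/(2*pi)) ∫_{-2*pi}^{2*pi} v(s) cos(5*s/2) ds.
Split the integral at the breakpoints.
Directly, an antiderivative of (-6) cos(5*s/2) is -12*sin(5*s/2)/5; evaluating from -2*pi to 0: ∫_{-2*pi}^{0} (-6) cos(5*s/2) ds = (0) - (0) = 0.
Directly, an antiderivative of (4) cos(5*s/2) is 8*sin(5*s/2)/5; evaluating from 0 to 2*pi: ∫_{0}^{2*pi} (4) cos(5*s/2) ds = (0) - (0) = 0.
Summing the pieces and multiplying by (1/(2*pi)) gives a_5 = 0.

0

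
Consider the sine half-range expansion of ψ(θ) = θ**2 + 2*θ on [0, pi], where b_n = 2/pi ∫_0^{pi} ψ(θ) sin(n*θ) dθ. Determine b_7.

b_7 = 2/pi ∫_0^{pi} (θ**2 + 2*θ) sin(7*θ) dθ.
Integrating by parts twice (tabular method), an antiderivative of (θ**2 + 2*θ) sin(7*θ) is -θ**2*cos(7*θ)/7 + 2*θ*sin(7*θ)/49 - 2*θ*cos(7*θ)/7 + 2*sin(7*θ)/49 + 2*cos(7*θ)/343; evaluating from 0 to pi: ∫_{0}^{pi} (θ**2 + 2*θ) sin(7*θ) dθ = (-2/343 + 2*pi/7 + pi**2/7) - (2/343) = -4/343 + 2*pi/7 + pi**2/7.
Hence b_7 = (2/pi)·(-4/343 + 2*pi/7 + pi**2/7) = 2*(-4 + 98*pi + 49*pi**2)/(343*pi).

2*(-4 + 98*pi + 49*pi**2)/(343*pi)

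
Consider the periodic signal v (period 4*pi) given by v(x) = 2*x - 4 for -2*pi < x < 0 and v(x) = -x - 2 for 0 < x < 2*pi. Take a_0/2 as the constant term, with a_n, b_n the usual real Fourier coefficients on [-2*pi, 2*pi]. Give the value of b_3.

b_3 = (1/(2*pi)) ∫_{-2*pi}^{2*pi} v(x) sin(3*x/2) dx.
Split the integral at the breakpoints.
Integrating by parts (boundary term plus one more integral), an antiderivative of (2*x - 4) sin(3*x/2) is -4*x*cos(3*x/2)/3 + 8*sin(3*x/2)/9 + 8*cos(3*x/2)/3; evaluating from -2*pi to 0: ∫_{-2*pi}^{0} (2*x - 4) sin(3*x/2) dx = (8/3) - (-8*pi/3 - 8/3) = 16/3 + 8*pi/3.
Integrating by parts (boundary term plus one more integral), an antiderivative of (-x - 2) sin(3*x/2) is 2*x*cos(3*x/2)/3 - 4*sin(3*x/2)/9 + 4*cos(3*x/2)/3; evaluating from 0 to 2*pi: ∫_{0}^{2*pi} (-x - 2) sin(3*x/2) dx = (-4*pi/3 - 4/3) - (4/3) = -4*pi/3 - 8/3.
Summing the pieces and multiplying by (1/(2*pi)) gives b_3 = 2*(2 + pi)/(3*pi).

2*(2 + pi)/(3*pi)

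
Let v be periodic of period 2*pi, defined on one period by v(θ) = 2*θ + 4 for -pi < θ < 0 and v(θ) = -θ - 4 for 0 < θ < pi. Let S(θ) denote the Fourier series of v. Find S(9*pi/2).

θ = 9*pi/2 differs from θ = pi/2 by 2 full period(s), and the series is 2*pi-periodic.
v is continuous at θ = pi/2 with value -4 - pi/2, so the series converges to -4 - pi/2 there.

-4 - pi/2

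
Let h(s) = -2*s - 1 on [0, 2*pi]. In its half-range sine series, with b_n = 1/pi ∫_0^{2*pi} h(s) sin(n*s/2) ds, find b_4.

2

b_4 = 1/pi ∫_0^{2*pi} (-2*s - 1) sin(2*s) ds.
Integrating by parts (boundary term plus one more integral), an antiderivative of (-2*s - 1) sin(2*s) is s*cos(2*s) - sin(2*s)/2 + cos(2*s)/2; evaluating from 0 to 2*pi: ∫_{0}^{2*pi} (-2*s - 1) sin(2*s) ds = (1/2 + 2*pi) - (1/2) = 2*pi.
Hence b_4 = (1/pi)·(2*pi) = 2.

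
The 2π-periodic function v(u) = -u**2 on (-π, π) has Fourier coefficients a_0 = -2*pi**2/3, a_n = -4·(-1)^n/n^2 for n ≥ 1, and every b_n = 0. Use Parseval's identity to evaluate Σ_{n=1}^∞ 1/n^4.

pi**4/90

Parseval: a_0^2/2 + Σ a_n^2 = (1/π) ∫_{-π}^{π} v(u)^2 du = 2*pi**4/5.
Subtract a_0^2/2 = 2*pi**4/9: Σ a_n^2 = 8*pi**4/45.
Since a_n^2 = 16/n^4, Σ 1/n^4 = pi**4/90.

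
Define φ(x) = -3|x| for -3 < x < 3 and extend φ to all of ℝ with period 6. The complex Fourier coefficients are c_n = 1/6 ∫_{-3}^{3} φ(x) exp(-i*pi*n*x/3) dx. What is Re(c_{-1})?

18/pi**2

Since φ is real-valued, Re(c_{-1}) = 1/6 ∫_{-3}^{3} φ(x) cos(-pi*x/3) dx = a_{1}/2.
φ is even and cos(-pi*x/3) is even, so the integrand is even: ∫_{-3}^{3} φ(x) cos(-pi*x/3) dx = 2∫_0^{3} φ(x) cos(-pi*x/3) dx.
Integrating by parts (boundary term plus one more integral), an antiderivative of (-3*x) cos(-pi*x/3) is -9*x*sin(pi*x/3)/pi - 27*cos(pi*x/3)/pi**2; evaluating from 0 to 3: ∫_{0}^{3} (-3*x) cos(-pi*x/3) dx = (27/pi**2) - (-27/pi**2) = 54/pi**2.
So ∫_{-3}^{3} φ(x) cos(-pi*x/3) dx = 108/pi**2.
Hence Re(c_{-1}) = (1/6)·(108/pi**2) = 18/pi**2.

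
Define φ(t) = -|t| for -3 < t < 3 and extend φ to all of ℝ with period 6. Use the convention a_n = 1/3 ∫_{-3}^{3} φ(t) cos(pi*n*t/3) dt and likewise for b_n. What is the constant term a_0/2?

a_0 = 1/3 ∫_{-3}^{3} φ(t) dt = 1/3 · (-9) = -3.
So the constant term a_0/2 = -3/2.

-3/2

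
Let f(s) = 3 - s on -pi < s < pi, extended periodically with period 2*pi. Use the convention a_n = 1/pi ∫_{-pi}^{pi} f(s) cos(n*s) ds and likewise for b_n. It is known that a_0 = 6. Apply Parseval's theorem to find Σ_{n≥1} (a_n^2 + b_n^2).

2*pi**2/3

Parseval: a_0^2/2 + Σ_{n≥1} (a_n^2+b_n^2) = 1/pi ∫_{-pi}^{pi} f(s)^2 ds = 2*pi**2/3 + 18.
Subtract a_0^2/2 = 18: Σ (a_n^2+b_n^2) = 2*pi**2/3.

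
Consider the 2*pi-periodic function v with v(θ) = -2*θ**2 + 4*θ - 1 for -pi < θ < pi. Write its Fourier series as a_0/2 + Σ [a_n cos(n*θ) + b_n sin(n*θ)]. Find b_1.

b_1 = 1/pi ∫_{-pi}^{pi} v(θ) sin(θ) dθ.
Integrating by parts twice (tabular method), an antiderivative of (-2*θ**2 + 4*θ - 1) sin(θ) is 2*θ**2*cos(θ) - 4*θ*sin(θ) - 4*θ*cos(θ) + 4*sin(θ) - 3*cos(θ); evaluating from -pi to pi: ∫_{-pi}^{pi} (-2*θ**2 + 4*θ - 1) sin(θ) dθ = (-2*pi**2 + 3 + 4*pi) - (-2*pi**2 - 4*pi + 3) = 8*pi.
Hence b_1 = (1/pi)·(8*pi) = 8.

8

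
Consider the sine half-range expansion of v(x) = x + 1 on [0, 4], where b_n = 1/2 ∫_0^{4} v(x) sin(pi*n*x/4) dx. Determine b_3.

4/pi

b_3 = 1/2 ∫_0^{4} (x + 1) sin(3*pi*x/4) dx.
Integrating by parts (boundary term plus one more integral), an antiderivative of (x + 1) sin(3*pi*x/4) is -4*x*cos(3*pi*x/4)/(3*pi) + 16*sin(3*pi*x/4)/(9*pi**2) - 4*cos(3*pi*x/4)/(3*pi); evaluating from 0 to 4: ∫_{0}^{4} (x + 1) sin(3*pi*x/4) dx = (20/(3*pi)) - (-4/(3*pi)) = 8/pi.
Hence b_3 = (1/2)·(8/pi) = 4/pi.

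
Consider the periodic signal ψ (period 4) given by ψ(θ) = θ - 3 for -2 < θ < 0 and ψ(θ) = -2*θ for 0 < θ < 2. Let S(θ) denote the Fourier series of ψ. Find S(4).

-3/2

θ = 4 differs from θ = 0 by 1 full period(s), and the series is 4-periodic.
At θ = 0 the one-sided limits are ψ(0^-) = -3 and ψ(0^+) = 0.
By Dirichlet's theorem the series converges to their average, [(-3) + (0)]/2 = -3/2.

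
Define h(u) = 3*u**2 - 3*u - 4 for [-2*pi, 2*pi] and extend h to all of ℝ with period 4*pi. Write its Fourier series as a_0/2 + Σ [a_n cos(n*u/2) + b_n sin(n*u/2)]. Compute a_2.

a_2 = (1/(2*pi)) ∫_{-2*pi}^{2*pi} h(u) cos(u) du.
Integrating by parts twice (tabular method), an antiderivative of (3*u**2 - 3*u - 4) cos(u) is 3*u**2*sin(u) - 3*u*sin(u) + 6*u*cos(u) - 10*sin(u) - 3*cos(u); evaluating from -2*pi to 2*pi: ∫_{-2*pi}^{2*pi} (3*u**2 - 3*u - 4) cos(u) du = (-3 + 12*pi) - (-12*pi - 3) = 24*pi.
Hence a_2 = (1/(2*pi))·(24*pi) = 12.

12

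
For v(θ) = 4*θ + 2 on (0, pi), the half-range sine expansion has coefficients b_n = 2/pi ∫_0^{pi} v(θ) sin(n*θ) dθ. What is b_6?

b_6 = 2/pi ∫_0^{pi} (4*θ + 2) sin(6*θ) dθ.
Integrating by parts (boundary term plus one more integral), an antiderivative of (4*θ + 2) sin(6*θ) is -2*θ*cos(6*θ)/3 + sin(6*θ)/9 - cos(6*θ)/3; evaluating from 0 to pi: ∫_{0}^{pi} (4*θ + 2) sin(6*θ) dθ = (-2*pi/3 - 1/3) - (-1/3) = -2*pi/3.
Hence b_6 = (2/pi)·(-2*pi/3) = -4/3.

-4/3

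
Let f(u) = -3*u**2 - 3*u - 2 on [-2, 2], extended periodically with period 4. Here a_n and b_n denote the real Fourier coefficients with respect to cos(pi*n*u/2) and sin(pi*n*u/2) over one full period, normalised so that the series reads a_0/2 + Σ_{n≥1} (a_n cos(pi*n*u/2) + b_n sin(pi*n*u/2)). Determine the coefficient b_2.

6/pi

b_2 = 1/2 ∫_{-2}^{2} f(u) sin(pi*u) du.
Integrating by parts twice (tabular method), an antiderivative of (-3*u**2 - 3*u - 2) sin(pi*u) is 3*u**2*cos(pi*u)/pi - 6*u*sin(pi*u)/pi**2 + 3*u*cos(pi*u)/pi - 3*sin(pi*u)/pi**2 - 6*cos(pi*u)/pi**3 + 2*cos(pi*u)/pi; evaluating from -2 to 2: ∫_{-2}^{2} (-3*u**2 - 3*u - 2) sin(pi*u) du = (-6/pi**3 + 20/pi) - (-6/pi**3 + 8/pi) = 12/pi.
Hence b_2 = (1/2)·(12/pi) = 6/pi.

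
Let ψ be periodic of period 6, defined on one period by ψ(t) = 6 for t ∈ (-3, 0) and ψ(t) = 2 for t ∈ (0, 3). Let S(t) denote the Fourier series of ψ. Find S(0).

4

At t = 0 the one-sided limits are ψ(0^-) = 6 and ψ(0^+) = 2.
By Dirichlet's theorem the series converges to their average, [(6) + (2)]/2 = 4.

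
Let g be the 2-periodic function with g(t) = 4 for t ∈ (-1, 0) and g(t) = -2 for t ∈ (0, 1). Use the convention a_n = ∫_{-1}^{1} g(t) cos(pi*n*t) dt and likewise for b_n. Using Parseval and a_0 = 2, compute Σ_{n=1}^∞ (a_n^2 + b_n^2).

18

Parseval: a_0^2/2 + Σ_{n≥1} (a_n^2+b_n^2) = ∫_{-1}^{1} g(t)^2 dt = 20.
Subtract a_0^2/2 = 2: Σ (a_n^2+b_n^2) = 18.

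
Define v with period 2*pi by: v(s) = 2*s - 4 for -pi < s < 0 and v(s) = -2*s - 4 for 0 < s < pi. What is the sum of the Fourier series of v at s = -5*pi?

-2*pi - 4

s = -5*pi differs from s = -pi by -2 full period(s), and the series is 2*pi-periodic.
v is continuous at s = -pi with value -2*pi - 4, so the series converges to -2*pi - 4 there.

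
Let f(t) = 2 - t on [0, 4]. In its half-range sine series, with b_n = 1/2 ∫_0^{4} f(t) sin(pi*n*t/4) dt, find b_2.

4/pi

b_2 = 1/2 ∫_0^{4} (2 - t) sin(pi*t/2) dt.
Integrating by parts (boundary term plus one more integral), an antiderivative of (2 - t) sin(pi*t/2) is 2*t*cos(pi*t/2)/pi - 4*sin(pi*t/2)/pi**2 - 4*cos(pi*t/2)/pi; evaluating from 0 to 4: ∫_{0}^{4} (2 - t) sin(pi*t/2) dt = (4/pi) - (-4/pi) = 8/pi.
Hence b_2 = (1/2)·(8/pi) = 4/pi.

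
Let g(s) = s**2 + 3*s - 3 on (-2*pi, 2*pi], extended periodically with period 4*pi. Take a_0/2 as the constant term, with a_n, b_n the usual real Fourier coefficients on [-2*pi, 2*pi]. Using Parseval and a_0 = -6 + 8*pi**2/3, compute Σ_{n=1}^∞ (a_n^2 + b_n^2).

pi**2*(24 + 128*pi**2/45)

Parseval: a_0^2/2 + Σ_{n≥1} (a_n^2+b_n^2) = (1/(2*pi)) ∫_{-2*pi}^{2*pi} g(s)^2 ds = 18 + 8*pi**2 + 32*pi**4/5.
Subtract a_0^2/2 = 2*(9 - 4*pi**2)**2/9: Σ (a_n^2+b_n^2) = pi**2*(24 + 128*pi**2/45).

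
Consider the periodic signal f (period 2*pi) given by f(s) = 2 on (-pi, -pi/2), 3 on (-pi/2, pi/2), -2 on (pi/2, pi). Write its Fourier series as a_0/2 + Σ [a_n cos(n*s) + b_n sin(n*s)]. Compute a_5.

6/(5*pi)

a_5 = 1/pi ∫_{-pi}^{pi} f(s) cos(5*s) ds.
Split the integral at the breakpoints.
Directly, an antiderivative of (2) cos(5*s) is 2*sin(5*s)/5; evaluating from -pi to -pi/2: ∫_{-pi}^{-pi/2} (2) cos(5*s) ds = (-2/5) - (0) = -2/5.
Directly, an antiderivative of (3) cos(5*s) is 3*sin(5*s)/5; evaluating from -pi/2 to pi/2: ∫_{-pi/2}^{pi/2} (3) cos(5*s) ds = (3/5) - (-3/5) = 6/5.
Directly, an antiderivative of (-2) cos(5*s) is -2*sin(5*s)/5; evaluating from pi/2 to pi: ∫_{pi/2}^{pi} (-2) cos(5*s) ds = (0) - (-2/5) = 2/5.
Summing the pieces and multiplying by (1/pi) gives a_5 = 6/(5*pi).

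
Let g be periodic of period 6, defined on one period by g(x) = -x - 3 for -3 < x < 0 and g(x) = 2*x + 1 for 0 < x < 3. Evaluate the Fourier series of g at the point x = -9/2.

x = -9/2 differs from x = 3/2 by -1 full period(s), and the series is 6-periodic.
g is continuous at x = 3/2 with value 4, so the series converges to 4 there.

4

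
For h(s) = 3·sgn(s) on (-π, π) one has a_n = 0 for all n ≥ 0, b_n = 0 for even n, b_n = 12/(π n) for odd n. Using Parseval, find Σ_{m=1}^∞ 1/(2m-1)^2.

Parseval: Σ b_n^2 = (1/π) ∫_{-π}^{π} h(s)^2 ds = 18.
Only odd n contribute, with b_n^2 = 144/(π^2 n^2), so Σ_{m≥1} 1/(2m-1)^2 = π^2·(18)/144 = pi**2/8.

pi**2/8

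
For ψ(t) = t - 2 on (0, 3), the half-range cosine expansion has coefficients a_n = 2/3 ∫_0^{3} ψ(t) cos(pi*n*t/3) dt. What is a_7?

a_7 = 2/3 ∫_0^{3} (t - 2) cos(7*pi*t/3) dt.
Integrating by parts (boundary term plus one more integral), an antiderivative of (t - 2) cos(7*pi*t/3) is 3*t*sin(7*pi*t/3)/(7*pi) - 6*sin(7*pi*t/3)/(7*pi) + 9*cos(7*pi*t/3)/(49*pi**2); evaluating from 0 to 3: ∫_{0}^{3} (t - 2) cos(7*pi*t/3) dt = (-9/(49*pi**2)) - (9/(49*pi**2)) = -18/(49*pi**2).
Hence a_7 = (2/3)·(-18/(49*pi**2)) = -12/(49*pi**2).

-12/(49*pi**2)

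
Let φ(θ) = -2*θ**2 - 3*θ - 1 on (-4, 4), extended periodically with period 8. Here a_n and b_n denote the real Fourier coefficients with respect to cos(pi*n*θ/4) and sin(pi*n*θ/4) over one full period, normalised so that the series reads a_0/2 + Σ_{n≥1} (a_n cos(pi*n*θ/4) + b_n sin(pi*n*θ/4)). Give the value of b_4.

6/pi

b_4 = 1/4 ∫_{-4}^{4} φ(θ) sin(pi*θ) dθ.
Integrating by parts twice (tabular method), an antiderivative of (-2*θ**2 - 3*θ - 1) sin(pi*θ) is 2*θ**2*cos(pi*θ)/pi - 4*θ*sin(pi*θ)/pi**2 + 3*θ*cos(pi*θ)/pi - 3*sin(pi*θ)/pi**2 - 4*cos(pi*θ)/pi**3 + cos(pi*θ)/pi; evaluating from -4 to 4: ∫_{-4}^{4} (-2*θ**2 - 3*θ - 1) sin(pi*θ) dθ = (-4/pi**3 + 45/pi) - (-4/pi**3 + 21/pi) = 24/pi.
Hence b_4 = (1/4)·(24/pi) = 6/pi.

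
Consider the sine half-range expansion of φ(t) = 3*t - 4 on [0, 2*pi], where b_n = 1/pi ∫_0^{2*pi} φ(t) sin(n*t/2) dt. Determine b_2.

b_2 = 1/pi ∫_0^{2*pi} (3*t - 4) sin(t) dt.
Integrating by parts (boundary term plus one more integral), an antiderivative of (3*t - 4) sin(t) is -3*t*cos(t) + 3*sin(t) + 4*cos(t); evaluating from 0 to 2*pi: ∫_{0}^{2*pi} (3*t - 4) sin(t) dt = (4 - 6*pi) - (4) = -6*pi.
Hence b_2 = (1/pi)·(-6*pi) = -6.

-6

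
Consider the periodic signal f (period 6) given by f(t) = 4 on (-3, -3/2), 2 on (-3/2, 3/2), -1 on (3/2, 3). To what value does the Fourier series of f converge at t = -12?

t = -12 differs from t = 0 by -2 full period(s), and the series is 6-periodic.
f is continuous at t = 0 with value 2, so the series converges to 2 there.

2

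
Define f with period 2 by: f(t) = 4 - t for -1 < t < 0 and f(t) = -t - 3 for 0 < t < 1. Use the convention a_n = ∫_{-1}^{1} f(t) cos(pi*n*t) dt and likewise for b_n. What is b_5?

b_5 = ∫_{-1}^{1} f(t) sin(5*pi*t) dt.
Split the integral at the breakpoints.
Integrating by parts (boundary term plus one more integral), an antiderivative of (4 - t) sin(5*pi*t) is t*cos(5*pi*t)/(5*pi) - sin(5*pi*t)/(25*pi**2) - 4*cos(5*pi*t)/(5*pi); evaluating from -1 to 0: ∫_{-1}^{0} (4 - t) sin(5*pi*t) dt = (-4/(5*pi)) - (1/pi) = -9/(5*pi).
Integrating by parts (boundary term plus one more integral), an antiderivative of (-t - 3) sin(5*pi*t) is t*cos(5*pi*t)/(5*pi) - sin(5*pi*t)/(25*pi**2) + 3*cos(5*pi*t)/(5*pi); evaluating from 0 to 1: ∫_{0}^{1} (-t - 3) sin(5*pi*t) dt = (-4/(5*pi)) - (3/(5*pi)) = -7/(5*pi).
Summing the pieces gives b_5 = -16/(5*pi).

-16/(5*pi)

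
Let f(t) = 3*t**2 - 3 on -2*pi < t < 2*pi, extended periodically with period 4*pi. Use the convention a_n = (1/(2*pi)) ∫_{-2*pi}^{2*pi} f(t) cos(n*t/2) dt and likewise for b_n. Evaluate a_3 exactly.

-16/3

a_3 = (1/(2*pi)) ∫_{-2*pi}^{2*pi} f(t) cos(3*t/2) dt.
f is even and cos(3*t/2) is even, so the integrand is even and a_3 = 1/pi ∫_0^{2*pi} f(t) cos(3*t/2) dt.
Integrating by parts twice (tabular method), an antiderivative of (3*t**2 - 3) cos(3*t/2) is 2*t**2*sin(3*t/2) + 8*t*cos(3*t/2)/3 - 34*sin(3*t/2)/9; evaluating from 0 to 2*pi: ∫_{0}^{2*pi} (3*t**2 - 3) cos(3*t/2) dt = (-16*pi/3) - (0) = -16*pi/3.
Hence a_3 = (1/pi)·(-16*pi/3) = -16/3.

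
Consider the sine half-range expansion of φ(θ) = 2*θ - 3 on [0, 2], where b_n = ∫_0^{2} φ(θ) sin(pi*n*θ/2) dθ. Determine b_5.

b_5 = ∫_0^{2} (2*θ - 3) sin(5*pi*θ/2) dθ.
Integrating by parts (boundary term plus one more integral), an antiderivative of (2*θ - 3) sin(5*pi*θ/2) is -4*θ*cos(5*pi*θ/2)/(5*pi) + 8*sin(5*pi*θ/2)/(25*pi**2) + 6*cos(5*pi*θ/2)/(5*pi); evaluating from 0 to 2: ∫_{0}^{2} (2*θ - 3) sin(5*pi*θ/2) dθ = (2/(5*pi)) - (6/(5*pi)) = -4/(5*pi).
Hence b_5 = -4/(5*pi).

-4/(5*pi)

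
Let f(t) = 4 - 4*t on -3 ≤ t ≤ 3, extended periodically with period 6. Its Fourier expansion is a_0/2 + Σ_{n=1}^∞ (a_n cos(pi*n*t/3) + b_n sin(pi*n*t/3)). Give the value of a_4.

0

a_4 = 1/3 ∫_{-3}^{3} f(t) cos(4*pi*t/3) dt.
Integrating by parts (boundary term plus one more integral), an antiderivative of (4 - 4*t) cos(4*pi*t/3) is -3*t*sin(4*pi*t/3)/pi + 3*sin(4*pi*t/3)/pi - 9*cos(4*pi*t/3)/(4*pi**2); evaluating from -3 to 3: ∫_{-3}^{3} (4 - 4*t) cos(4*pi*t/3) dt = (-9/(4*pi**2)) - (-9/(4*pi**2)) = 0.
Hence a_4 = (1/3)·(0) = 0.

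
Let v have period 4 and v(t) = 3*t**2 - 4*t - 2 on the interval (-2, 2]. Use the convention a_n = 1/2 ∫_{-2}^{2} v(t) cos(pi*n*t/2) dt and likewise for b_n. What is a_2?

a_2 = 1/2 ∫_{-2}^{2} v(t) cos(pi*t) dt.
Integrating by parts twice (tabular method), an antiderivative of (3*t**2 - 4*t - 2) cos(pi*t) is 3*t**2*sin(pi*t)/pi - 4*t*sin(pi*t)/pi + 6*t*cos(pi*t)/pi**2 - 2*sin(pi*t)/pi - 6*sin(pi*t)/pi**3 - 4*cos(pi*t)/pi**2; evaluating from -2 to 2: ∫_{-2}^{2} (3*t**2 - 4*t - 2) cos(pi*t) dt = (8/pi**2) - (-16/pi**2) = 24/pi**2.
Hence a_2 = (1/2)·(24/pi**2) = 12/pi**2.

12/pi**2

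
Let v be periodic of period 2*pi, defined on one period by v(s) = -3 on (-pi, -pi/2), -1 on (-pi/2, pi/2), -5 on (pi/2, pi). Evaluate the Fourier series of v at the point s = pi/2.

-3

At s = pi/2 the one-sided limits are v(pi/2^-) = -1 and v(pi/2^+) = -5.
By Dirichlet's theorem the series converges to their average, [(-1) + (-5)]/2 = -3.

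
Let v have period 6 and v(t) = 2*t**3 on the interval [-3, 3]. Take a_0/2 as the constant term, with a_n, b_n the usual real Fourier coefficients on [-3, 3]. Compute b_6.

-18/pi + 3/pi**3

b_6 = 1/3 ∫_{-3}^{3} v(t) sin(2*pi*t) dt.
v is odd and sin(2*pi*t) is odd, so the integrand is even and b_6 = 2/3 ∫_0^{3} v(t) sin(2*pi*t) dt.
Integrating by parts three times (tabular method), an antiderivative of (2*t**3) sin(2*pi*t) is -t**3*cos(2*pi*t)/pi + 3*t**2*sin(2*pi*t)/(2*pi**2) + 3*t*cos(2*pi*t)/(2*pi**3) - 3*sin(2*pi*t)/(4*pi**4); evaluating from 0 to 3: ∫_{0}^{3} (2*t**3) sin(2*pi*t) dt = (-27/pi + 9/(2*pi**3)) - (0) = -27/pi + 9/(2*pi**3).
Hence b_6 = (2/3)·(-27/pi + 9/(2*pi**3)) = -18/pi + 3/pi**3.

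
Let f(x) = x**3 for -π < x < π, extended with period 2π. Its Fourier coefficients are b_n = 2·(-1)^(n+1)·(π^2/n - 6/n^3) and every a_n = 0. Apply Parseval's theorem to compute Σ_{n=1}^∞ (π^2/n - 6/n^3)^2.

pi**6/14

Parseval: Σ b_n^2 = (1/π) ∫_{-π}^{π} f(x)^2 dx = 2*pi**6/7.
b_n^2 = 4·(π^2/n - 6/n^3)^2, so the sum equals (2*pi**6/7)/4 = pi**6/14.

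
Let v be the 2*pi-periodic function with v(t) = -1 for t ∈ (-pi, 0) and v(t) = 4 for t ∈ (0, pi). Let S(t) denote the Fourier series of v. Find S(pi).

At t = pi the one-sided limits are v(pi^-) = 4 and v(pi^+) = -1.
By Dirichlet's theorem the series converges to their average, [(4) + (-1)]/2 = 3/2.

3/2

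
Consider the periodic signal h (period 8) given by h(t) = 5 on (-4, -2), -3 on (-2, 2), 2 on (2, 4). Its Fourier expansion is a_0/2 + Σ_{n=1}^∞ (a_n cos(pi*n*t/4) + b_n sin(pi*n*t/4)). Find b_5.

b_5 = 1/4 ∫_{-4}^{4} h(t) sin(5*pi*t/4) dt.
Split the integral at the breakpoints.
Directly, an antiderivative of (5) sin(5*pi*t/4) is -4*cos(5*pi*t/4)/pi; evaluating from -4 to -2: ∫_{-4}^{-2} (5) sin(5*pi*t/4) dt = (0) - (4/pi) = -4/pi.
Directly, an antiderivative of (-3) sin(5*pi*t/4) is 12*cos(5*pi*t/4)/(5*pi); evaluating from -2 to 2: ∫_{-2}^{2} (-3) sin(5*pi*t/4) dt = (0) - (0) = 0.
Directly, an antiderivative of (2) sin(5*pi*t/4) is -8*cos(5*pi*t/4)/(5*pi); evaluating from 2 to 4: ∫_{2}^{4} (2) sin(5*pi*t/4) dt = (8/(5*pi)) - (0) = 8/(5*pi).
Summing the pieces and multiplying by (1/4) gives b_5 = -3/(5*pi).

-3/(5*pi)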